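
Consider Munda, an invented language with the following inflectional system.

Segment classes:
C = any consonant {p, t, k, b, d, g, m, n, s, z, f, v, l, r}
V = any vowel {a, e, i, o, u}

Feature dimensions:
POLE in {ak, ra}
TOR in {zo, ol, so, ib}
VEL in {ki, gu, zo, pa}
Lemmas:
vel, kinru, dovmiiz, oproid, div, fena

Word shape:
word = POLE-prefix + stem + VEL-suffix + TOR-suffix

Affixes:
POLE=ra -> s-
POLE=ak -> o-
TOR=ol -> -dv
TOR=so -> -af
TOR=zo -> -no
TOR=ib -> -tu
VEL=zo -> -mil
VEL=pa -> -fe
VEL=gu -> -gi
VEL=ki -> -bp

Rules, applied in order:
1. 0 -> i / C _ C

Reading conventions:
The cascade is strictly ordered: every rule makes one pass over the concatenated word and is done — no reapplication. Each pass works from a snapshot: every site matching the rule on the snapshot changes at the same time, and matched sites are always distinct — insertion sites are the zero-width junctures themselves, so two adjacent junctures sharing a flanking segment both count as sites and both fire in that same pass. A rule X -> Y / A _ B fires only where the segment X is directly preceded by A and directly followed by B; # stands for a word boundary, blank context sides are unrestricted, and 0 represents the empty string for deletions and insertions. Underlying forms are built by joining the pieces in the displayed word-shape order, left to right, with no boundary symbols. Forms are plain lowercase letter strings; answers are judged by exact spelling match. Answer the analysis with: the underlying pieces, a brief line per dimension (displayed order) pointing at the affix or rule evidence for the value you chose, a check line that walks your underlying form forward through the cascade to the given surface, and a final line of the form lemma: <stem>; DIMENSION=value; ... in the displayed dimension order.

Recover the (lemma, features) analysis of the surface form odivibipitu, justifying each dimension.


underlying: o-div-bp-tu
POLE=ak - signalled by the affix o-
TOR=ib - signalled by the affix -tu
VEL=ki - signalled by the affix -bp
check: odivbptu -> odivibipitu
lemma: div; POLE=ak; TOR=ib; VEL=ki


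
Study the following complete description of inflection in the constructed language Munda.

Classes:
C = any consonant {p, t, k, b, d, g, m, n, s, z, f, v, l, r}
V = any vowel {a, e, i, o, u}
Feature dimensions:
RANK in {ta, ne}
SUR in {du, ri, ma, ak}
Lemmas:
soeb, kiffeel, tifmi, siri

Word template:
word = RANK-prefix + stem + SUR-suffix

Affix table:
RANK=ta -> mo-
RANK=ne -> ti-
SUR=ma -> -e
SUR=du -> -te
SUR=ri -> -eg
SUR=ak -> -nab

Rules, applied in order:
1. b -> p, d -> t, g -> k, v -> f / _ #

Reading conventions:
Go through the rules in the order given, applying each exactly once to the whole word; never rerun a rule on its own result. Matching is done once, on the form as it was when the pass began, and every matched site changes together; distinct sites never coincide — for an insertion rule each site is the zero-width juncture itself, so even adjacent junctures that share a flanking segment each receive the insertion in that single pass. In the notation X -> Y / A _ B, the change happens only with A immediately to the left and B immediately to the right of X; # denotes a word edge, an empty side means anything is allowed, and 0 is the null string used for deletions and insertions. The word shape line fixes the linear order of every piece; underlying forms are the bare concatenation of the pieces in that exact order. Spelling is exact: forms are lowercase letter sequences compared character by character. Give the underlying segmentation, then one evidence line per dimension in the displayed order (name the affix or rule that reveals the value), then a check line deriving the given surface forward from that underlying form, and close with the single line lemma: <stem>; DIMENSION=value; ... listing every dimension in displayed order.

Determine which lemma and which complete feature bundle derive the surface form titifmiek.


underlying: ti-tifmi-eg
RANK=ne - signalled by the affix ti-
SUR=ri - signalled by the affix -eg
check: titifmieg -> titifmiek
lemma: tifmi; RANK=ne; SUR=ri


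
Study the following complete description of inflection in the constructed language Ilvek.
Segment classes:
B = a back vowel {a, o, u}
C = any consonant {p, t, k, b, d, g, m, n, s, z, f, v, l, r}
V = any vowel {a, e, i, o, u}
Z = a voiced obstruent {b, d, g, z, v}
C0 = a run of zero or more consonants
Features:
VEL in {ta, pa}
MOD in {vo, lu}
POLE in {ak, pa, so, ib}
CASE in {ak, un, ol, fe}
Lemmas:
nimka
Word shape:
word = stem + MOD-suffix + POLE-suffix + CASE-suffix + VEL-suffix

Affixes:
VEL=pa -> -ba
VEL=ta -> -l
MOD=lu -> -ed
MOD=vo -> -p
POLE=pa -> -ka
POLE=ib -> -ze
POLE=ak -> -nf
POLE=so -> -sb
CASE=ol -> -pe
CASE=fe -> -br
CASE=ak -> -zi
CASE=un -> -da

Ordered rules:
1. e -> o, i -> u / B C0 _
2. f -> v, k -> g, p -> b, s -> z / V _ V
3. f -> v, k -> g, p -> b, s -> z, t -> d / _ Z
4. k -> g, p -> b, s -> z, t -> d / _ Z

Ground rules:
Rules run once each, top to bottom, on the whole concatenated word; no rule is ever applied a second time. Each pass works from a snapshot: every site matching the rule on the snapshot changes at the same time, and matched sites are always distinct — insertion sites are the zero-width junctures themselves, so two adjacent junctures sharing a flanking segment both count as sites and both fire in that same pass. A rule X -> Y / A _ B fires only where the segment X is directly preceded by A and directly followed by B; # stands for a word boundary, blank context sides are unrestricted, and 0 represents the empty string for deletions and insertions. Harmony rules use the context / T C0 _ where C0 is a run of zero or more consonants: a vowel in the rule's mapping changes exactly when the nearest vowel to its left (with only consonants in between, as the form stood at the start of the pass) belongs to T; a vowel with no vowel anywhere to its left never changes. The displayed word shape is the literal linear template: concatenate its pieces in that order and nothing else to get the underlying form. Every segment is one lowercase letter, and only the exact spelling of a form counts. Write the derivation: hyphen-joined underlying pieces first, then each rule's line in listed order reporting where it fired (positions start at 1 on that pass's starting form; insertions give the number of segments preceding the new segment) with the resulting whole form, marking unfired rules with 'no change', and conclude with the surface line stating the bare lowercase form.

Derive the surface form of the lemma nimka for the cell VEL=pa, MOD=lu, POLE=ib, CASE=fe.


underlying: nimka-ed-ze-br-ba
1. e -> o, i -> u / B C0 _: fires at position(s) 6: nimkaodzebrba
2. f -> v, k -> g, p -> b, s -> z / V _ V: no change
3. f -> v, k -> g, p -> b, s -> z, t -> d / _ Z: no change
4. k -> g, p -> b, s -> z, t -> d / _ Z: no change
surface: nimkaodzebrba


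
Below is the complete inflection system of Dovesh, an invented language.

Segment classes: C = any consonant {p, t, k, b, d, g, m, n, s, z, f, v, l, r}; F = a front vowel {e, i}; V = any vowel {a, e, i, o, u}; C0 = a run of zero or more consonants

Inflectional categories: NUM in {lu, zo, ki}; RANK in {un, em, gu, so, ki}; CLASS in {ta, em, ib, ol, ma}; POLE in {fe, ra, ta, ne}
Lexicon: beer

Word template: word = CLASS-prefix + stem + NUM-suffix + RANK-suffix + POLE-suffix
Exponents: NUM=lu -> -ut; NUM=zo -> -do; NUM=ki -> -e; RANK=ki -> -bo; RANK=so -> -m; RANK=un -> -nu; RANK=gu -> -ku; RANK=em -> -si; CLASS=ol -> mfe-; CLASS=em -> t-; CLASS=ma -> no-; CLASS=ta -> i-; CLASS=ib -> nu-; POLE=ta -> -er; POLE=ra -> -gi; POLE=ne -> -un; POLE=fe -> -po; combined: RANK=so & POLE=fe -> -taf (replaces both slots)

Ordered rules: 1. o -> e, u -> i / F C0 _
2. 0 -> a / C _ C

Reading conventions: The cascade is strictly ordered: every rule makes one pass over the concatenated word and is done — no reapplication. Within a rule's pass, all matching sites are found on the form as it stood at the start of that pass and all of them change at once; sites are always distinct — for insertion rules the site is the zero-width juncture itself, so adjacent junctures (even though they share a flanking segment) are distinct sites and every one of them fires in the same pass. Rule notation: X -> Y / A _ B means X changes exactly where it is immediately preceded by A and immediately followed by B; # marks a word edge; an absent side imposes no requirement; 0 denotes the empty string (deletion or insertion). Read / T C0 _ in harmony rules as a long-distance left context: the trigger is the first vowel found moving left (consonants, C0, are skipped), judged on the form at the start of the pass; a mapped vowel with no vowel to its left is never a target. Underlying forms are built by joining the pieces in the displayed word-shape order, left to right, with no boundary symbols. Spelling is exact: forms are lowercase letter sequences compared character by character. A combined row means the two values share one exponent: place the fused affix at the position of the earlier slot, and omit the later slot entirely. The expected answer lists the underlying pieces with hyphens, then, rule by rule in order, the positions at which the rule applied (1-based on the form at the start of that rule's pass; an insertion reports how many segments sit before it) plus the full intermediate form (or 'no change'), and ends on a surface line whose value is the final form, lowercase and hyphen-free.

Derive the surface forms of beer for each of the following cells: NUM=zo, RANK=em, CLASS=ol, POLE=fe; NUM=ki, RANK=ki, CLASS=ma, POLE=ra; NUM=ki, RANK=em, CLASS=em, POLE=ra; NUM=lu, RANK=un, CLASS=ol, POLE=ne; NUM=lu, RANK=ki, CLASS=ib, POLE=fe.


cell NUM=zo, RANK=em, CLASS=ol, POLE=fe:
underlying: mfe-beer-do-si-po
1. o -> e, u -> i / F C0 _: fires at position(s) 9, 13: mfebeerdesipe
2. 0 -> a / C _ C: inserts after position(s) 1, 7: mafebeeradesipe
surface: mafebeeradesipe

cell NUM=ki, RANK=ki, CLASS=ma, POLE=ra:
underlying: no-beer-e-bo-gi
1. o -> e, u -> i / F C0 _: fires at position(s) 9: nobeerebegi
2. 0 -> a / C _ C: no change
surface: nobeerebegi

cell NUM=ki, RANK=em, CLASS=em, POLE=ra:
underlying: t-beer-e-si-gi
1. o -> e, u -> i / F C0 _: no change
2. 0 -> a / C _ C: inserts after position(s) 1: tabeeresigi
surface: tabeeresigi

cell NUM=lu, RANK=un, CLASS=ol, POLE=ne:
underlying: mfe-beer-ut-nu-un
1. o -> e, u -> i / F C0 _: fires at position(s) 8: mfebeeritnuun
2. 0 -> a / C _ C: inserts after position(s) 1, 9: mafebeeritanuun
surface: mafebeeritanuun

cell NUM=lu, RANK=ki, CLASS=ib, POLE=fe:
underlying: nu-beer-ut-bo-po
1. o -> e, u -> i / F C0 _: fires at position(s) 7: nubeeritbopo
2. 0 -> a / C _ C: inserts after position(s) 8: nubeeritabopo
surface: nubeeritabopo


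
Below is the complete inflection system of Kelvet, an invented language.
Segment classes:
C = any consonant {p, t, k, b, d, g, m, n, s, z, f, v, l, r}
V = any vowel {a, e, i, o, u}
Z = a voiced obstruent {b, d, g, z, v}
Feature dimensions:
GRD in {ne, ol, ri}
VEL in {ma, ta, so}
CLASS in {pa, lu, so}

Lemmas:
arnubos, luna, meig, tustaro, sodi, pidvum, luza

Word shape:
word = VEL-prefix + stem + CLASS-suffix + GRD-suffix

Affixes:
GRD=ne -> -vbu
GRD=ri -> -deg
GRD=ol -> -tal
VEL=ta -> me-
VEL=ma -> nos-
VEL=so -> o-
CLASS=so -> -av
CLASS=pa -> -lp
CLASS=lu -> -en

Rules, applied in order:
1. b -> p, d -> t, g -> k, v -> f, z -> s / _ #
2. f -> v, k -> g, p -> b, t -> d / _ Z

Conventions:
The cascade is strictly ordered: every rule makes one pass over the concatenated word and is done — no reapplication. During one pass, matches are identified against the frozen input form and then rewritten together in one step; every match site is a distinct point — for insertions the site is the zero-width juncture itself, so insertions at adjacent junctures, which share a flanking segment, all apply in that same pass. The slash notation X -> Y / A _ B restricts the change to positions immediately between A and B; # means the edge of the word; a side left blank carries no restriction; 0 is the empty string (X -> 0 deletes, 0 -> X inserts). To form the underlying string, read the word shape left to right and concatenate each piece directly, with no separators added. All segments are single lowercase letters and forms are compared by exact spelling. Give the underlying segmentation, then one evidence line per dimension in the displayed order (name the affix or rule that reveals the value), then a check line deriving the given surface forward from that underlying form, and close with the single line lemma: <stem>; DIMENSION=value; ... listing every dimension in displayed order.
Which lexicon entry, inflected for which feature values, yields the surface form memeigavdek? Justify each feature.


underlying: me-meig-av-deg
GRD=ri - signalled by the affix -deg
VEL=ta - signalled by the affix me-
CLASS=so - signalled by the affix -av
check: memeigavdeg -> memeigavdek -> memeigavdek
lemma: meig; GRD=ri; VEL=ta; CLASS=so


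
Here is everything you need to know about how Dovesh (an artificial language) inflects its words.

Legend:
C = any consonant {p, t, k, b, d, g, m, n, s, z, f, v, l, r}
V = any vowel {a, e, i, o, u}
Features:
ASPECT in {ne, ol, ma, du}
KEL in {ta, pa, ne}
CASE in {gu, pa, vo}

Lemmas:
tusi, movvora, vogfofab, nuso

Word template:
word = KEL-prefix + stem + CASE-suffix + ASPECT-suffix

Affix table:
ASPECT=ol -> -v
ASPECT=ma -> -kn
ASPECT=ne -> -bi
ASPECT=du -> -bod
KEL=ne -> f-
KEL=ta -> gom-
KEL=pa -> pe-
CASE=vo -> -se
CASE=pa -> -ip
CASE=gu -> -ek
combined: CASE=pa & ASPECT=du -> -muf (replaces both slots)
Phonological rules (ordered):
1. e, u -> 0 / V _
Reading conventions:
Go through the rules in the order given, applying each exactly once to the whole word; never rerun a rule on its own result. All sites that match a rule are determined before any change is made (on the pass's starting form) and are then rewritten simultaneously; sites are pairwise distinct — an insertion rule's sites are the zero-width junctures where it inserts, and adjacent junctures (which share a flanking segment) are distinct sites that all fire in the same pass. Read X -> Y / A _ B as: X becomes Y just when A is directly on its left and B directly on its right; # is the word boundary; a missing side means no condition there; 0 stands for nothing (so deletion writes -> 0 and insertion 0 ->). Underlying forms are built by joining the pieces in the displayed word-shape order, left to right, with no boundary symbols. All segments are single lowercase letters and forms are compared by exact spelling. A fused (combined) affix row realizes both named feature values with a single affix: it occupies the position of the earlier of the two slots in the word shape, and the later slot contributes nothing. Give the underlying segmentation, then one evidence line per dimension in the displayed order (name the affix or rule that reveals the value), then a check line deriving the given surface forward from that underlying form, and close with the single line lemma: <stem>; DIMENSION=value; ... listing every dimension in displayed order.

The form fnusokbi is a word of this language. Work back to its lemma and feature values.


underlying: f-nuso-ek-bi
ASPECT=ne - signalled by the affix -bi
KEL=ne - signalled by the affix f-
CASE=gu - signalled by the affix -ek
check: fnusoekbi -> fnusokbi
lemma: nuso; ASPECT=ne; KEL=ne; CASE=gu


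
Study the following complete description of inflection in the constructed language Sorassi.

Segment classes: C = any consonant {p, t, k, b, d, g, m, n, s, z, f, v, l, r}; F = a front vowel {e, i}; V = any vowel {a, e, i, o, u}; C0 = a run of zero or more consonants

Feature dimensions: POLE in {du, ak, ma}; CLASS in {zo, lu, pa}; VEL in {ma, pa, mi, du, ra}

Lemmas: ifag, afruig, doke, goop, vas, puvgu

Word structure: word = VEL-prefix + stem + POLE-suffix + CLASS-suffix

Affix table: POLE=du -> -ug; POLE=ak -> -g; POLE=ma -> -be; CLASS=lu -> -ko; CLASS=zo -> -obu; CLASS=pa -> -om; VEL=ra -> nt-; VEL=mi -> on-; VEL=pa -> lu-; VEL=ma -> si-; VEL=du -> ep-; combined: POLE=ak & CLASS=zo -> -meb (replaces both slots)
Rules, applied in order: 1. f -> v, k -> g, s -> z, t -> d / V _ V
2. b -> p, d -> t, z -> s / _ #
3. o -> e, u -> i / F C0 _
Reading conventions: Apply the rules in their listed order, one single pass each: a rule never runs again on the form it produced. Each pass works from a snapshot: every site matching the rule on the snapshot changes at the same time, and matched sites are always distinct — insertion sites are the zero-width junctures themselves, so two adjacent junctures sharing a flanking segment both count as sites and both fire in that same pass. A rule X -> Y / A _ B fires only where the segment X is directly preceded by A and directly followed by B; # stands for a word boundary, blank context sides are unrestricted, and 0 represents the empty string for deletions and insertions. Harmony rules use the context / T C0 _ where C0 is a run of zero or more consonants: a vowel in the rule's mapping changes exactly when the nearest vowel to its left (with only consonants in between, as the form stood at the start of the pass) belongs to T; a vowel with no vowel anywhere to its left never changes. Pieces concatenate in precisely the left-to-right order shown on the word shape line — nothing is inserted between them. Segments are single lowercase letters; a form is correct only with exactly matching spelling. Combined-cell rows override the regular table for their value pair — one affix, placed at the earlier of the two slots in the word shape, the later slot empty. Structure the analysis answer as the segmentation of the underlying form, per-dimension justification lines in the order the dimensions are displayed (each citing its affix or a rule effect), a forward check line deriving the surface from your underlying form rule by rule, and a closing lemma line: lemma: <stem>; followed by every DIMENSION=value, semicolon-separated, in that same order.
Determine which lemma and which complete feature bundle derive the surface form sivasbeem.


underlying: si-vas-be-om
POLE=ma - signalled by the affix -be
CLASS=pa - signalled by the affix -om
VEL=ma - signalled by the affix si-
check: sivasbeom -> sivasbeom -> sivasbeom -> sivasbeem
lemma: vas; POLE=ma; CLASS=pa; VEL=ma


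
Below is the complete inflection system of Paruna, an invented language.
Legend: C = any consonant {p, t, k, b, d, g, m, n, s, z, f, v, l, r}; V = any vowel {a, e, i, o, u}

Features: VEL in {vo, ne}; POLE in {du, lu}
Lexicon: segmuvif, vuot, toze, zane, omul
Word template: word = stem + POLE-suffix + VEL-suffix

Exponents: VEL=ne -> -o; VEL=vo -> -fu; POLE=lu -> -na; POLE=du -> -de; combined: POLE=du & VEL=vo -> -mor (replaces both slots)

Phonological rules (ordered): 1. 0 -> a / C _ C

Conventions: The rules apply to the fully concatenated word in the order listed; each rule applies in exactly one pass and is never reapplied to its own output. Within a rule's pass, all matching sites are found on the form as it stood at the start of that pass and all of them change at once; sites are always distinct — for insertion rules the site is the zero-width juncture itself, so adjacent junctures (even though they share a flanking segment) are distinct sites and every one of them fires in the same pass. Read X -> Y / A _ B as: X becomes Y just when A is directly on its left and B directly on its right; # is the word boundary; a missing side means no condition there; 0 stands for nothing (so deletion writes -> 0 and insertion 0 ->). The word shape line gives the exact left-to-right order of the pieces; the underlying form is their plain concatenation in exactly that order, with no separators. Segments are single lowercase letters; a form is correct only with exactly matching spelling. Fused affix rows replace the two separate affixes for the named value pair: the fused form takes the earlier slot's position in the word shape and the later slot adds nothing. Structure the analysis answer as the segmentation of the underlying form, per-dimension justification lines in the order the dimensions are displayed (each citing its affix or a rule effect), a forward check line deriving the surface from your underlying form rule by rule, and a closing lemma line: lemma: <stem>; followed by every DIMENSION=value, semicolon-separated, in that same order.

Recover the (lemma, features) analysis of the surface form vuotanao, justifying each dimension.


underlying: vuot-na-o
VEL=ne - signalled by the affix -o
POLE=lu - signalled by the affix -na
check: vuotnao -> vuotanao
lemma: vuot; VEL=ne; POLE=lu


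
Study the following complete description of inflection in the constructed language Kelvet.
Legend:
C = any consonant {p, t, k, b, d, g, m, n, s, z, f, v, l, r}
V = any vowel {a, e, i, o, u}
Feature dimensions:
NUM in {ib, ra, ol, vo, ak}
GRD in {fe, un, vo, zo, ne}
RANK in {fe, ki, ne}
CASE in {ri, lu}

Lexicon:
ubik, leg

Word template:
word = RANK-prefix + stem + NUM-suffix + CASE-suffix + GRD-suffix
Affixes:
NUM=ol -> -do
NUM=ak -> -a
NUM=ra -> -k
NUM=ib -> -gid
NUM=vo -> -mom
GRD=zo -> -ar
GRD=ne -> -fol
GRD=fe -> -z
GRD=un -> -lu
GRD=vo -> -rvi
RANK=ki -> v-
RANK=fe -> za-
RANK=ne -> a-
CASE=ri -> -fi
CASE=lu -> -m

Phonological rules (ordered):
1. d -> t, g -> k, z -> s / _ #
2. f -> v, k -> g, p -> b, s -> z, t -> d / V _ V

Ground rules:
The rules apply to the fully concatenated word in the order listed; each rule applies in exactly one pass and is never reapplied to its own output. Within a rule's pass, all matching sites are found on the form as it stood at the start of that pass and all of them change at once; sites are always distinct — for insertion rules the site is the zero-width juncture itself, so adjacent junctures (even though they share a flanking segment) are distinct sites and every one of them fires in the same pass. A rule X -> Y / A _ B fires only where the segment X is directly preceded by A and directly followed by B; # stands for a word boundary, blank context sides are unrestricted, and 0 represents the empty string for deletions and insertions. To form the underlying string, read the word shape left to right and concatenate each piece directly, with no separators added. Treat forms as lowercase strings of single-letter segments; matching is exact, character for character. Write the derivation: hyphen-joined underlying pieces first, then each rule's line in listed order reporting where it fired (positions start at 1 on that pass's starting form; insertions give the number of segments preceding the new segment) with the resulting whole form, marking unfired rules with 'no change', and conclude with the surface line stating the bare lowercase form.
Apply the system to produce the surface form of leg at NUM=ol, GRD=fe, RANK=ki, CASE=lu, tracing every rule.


underlying: v-leg-do-m-z
1. d -> t, g -> k, z -> s / _ #: fires at position(s) 8: vlegdoms
2. f -> v, k -> g, p -> b, s -> z, t -> d / V _ V: no change
surface: vlegdoms


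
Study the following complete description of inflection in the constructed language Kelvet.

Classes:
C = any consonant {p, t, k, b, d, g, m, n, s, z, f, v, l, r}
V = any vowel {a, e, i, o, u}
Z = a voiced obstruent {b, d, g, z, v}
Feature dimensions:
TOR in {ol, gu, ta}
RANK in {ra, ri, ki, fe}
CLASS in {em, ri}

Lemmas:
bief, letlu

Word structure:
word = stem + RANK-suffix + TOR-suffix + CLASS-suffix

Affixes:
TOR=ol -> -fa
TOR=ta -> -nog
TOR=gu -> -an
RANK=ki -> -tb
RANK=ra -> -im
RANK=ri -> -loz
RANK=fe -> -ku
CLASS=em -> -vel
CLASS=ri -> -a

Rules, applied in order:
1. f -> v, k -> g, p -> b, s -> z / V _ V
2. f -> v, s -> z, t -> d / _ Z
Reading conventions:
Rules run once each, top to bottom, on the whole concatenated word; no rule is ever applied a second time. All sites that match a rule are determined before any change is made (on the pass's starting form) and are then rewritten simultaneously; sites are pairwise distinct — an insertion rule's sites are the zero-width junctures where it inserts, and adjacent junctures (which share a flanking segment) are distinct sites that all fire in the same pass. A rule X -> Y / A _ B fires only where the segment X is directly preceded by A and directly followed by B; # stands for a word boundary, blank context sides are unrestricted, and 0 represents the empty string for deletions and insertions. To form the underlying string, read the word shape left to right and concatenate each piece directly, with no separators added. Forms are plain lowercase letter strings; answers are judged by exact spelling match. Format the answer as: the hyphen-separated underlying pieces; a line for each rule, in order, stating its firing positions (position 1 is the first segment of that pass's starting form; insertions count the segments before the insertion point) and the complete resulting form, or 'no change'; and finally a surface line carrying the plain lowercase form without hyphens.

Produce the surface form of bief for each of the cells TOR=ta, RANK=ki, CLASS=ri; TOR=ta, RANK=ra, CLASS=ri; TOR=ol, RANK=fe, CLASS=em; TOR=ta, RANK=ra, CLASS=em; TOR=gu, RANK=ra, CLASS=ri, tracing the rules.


cell TOR=ta, RANK=ki, CLASS=ri:
underlying: bief-tb-nog-a
1. f -> v, k -> g, p -> b, s -> z / V _ V: no change
2. f -> v, s -> z, t -> d / _ Z: fires at position(s) 5: biefdbnoga
surface: biefdbnoga

cell TOR=ta, RANK=ra, CLASS=ri:
underlying: bief-im-nog-a
1. f -> v, k -> g, p -> b, s -> z / V _ V: fires at position(s) 4: bievimnoga
2. f -> v, s -> z, t -> d / _ Z: no change
surface: bievimnoga

cell TOR=ol, RANK=fe, CLASS=em:
underlying: bief-ku-fa-vel
1. f -> v, k -> g, p -> b, s -> z / V _ V: fires at position(s) 7: biefkuvavel
2. f -> v, s -> z, t -> d / _ Z: no change
surface: biefkuvavel

cell TOR=ta, RANK=ra, CLASS=em:
underlying: bief-im-nog-vel
1. f -> v, k -> g, p -> b, s -> z / V _ V: fires at position(s) 4: bievimnogvel
2. f -> v, s -> z, t -> d / _ Z: no change
surface: bievimnogvel

cell TOR=gu, RANK=ra, CLASS=ri:
underlying: bief-im-an-a
1. f -> v, k -> g, p -> b, s -> z / V _ V: fires at position(s) 4: bievimana
2. f -> v, s -> z, t -> d / _ Z: no change
surface: bievimana


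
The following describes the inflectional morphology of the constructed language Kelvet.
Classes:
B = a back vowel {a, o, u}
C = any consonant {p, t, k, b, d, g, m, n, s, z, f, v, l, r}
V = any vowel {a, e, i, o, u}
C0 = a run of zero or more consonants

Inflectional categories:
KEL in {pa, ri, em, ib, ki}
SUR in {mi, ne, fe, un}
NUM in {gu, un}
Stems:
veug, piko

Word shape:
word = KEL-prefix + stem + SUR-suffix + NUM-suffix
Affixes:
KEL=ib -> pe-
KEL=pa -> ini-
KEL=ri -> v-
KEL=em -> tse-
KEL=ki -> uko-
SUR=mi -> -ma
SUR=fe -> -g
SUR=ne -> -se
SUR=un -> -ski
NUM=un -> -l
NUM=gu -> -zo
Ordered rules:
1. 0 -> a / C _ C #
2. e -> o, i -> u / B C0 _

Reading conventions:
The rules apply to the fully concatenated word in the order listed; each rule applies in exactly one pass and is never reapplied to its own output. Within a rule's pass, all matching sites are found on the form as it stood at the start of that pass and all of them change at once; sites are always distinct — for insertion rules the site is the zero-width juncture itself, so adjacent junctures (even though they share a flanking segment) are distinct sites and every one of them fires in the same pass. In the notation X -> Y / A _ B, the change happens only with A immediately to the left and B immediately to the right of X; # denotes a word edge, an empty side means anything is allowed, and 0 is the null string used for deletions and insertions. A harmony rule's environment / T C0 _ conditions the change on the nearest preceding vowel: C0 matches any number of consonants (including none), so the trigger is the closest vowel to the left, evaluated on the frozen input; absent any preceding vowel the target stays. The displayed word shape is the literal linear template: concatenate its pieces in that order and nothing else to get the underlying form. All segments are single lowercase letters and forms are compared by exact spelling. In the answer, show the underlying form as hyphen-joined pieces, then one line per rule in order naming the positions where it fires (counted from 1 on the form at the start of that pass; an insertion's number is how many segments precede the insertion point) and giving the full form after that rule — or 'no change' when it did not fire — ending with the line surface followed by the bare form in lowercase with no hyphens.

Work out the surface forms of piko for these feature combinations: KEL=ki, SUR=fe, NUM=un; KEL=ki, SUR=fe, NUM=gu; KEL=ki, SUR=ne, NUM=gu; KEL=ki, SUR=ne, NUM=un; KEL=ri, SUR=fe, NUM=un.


cell KEL=ki, SUR=fe, NUM=un:
underlying: uko-piko-g-l
1. 0 -> a / C _ C #: inserts after position(s) 8: ukopikogal
2. e -> o, i -> u / B C0 _: fires at position(s) 5: ukopukogal
surface: ukopukogal

cell KEL=ki, SUR=fe, NUM=gu:
underlying: uko-piko-g-zo
1. 0 -> a / C _ C #: no change
2. e -> o, i -> u / B C0 _: fires at position(s) 5: ukopukogzo
surface: ukopukogzo

cell KEL=ki, SUR=ne, NUM=gu:
underlying: uko-piko-se-zo
1. 0 -> a / C _ C #: no change
2. e -> o, i -> u / B C0 _: fires at position(s) 5, 9: ukopukosozo
surface: ukopukosozo

cell KEL=ki, SUR=ne, NUM=un:
underlying: uko-piko-se-l
1. 0 -> a / C _ C #: no change
2. e -> o, i -> u / B C0 _: fires at position(s) 5, 9: ukopukosol
surface: ukopukosol

cell KEL=ri, SUR=fe, NUM=un:
underlying: v-piko-g-l
1. 0 -> a / C _ C #: inserts after position(s) 6: vpikogal
2. e -> o, i -> u / B C0 _: no change
surface: vpikogal


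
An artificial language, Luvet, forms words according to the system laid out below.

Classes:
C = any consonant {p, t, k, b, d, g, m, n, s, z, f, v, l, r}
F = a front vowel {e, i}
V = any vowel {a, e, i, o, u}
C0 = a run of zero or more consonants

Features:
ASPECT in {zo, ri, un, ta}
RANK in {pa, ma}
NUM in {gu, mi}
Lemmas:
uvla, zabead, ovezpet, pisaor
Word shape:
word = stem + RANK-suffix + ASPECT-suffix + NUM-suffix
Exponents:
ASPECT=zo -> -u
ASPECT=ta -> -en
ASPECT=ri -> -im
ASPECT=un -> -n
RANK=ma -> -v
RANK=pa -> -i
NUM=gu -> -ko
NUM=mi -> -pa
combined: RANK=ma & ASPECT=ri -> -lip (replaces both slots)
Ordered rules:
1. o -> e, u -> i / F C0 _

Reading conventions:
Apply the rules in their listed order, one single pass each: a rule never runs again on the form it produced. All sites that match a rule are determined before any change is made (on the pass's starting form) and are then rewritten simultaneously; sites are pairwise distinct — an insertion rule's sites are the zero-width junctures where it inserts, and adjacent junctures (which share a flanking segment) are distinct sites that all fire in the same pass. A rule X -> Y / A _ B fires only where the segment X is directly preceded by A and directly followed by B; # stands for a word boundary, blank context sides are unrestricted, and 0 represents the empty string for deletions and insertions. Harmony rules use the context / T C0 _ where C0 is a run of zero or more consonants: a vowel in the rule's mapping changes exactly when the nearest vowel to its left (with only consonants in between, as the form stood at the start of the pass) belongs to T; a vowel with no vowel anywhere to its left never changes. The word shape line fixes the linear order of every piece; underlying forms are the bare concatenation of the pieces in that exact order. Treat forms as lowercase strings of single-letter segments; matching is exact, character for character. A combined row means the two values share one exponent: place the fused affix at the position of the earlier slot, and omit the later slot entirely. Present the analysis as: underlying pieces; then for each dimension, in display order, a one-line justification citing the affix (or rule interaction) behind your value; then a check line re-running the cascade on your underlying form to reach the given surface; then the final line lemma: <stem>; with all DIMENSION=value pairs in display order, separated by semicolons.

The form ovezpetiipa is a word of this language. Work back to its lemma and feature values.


underlying: ovezpet-i-u-pa
ASPECT=zo - signalled by the affix -u
RANK=pa - signalled by the affix -i
NUM=mi - signalled by the affix -pa
check: ovezpetiupa -> ovezpetiipa
lemma: ovezpet; ASPECT=zo; RANK=pa; NUM=mi


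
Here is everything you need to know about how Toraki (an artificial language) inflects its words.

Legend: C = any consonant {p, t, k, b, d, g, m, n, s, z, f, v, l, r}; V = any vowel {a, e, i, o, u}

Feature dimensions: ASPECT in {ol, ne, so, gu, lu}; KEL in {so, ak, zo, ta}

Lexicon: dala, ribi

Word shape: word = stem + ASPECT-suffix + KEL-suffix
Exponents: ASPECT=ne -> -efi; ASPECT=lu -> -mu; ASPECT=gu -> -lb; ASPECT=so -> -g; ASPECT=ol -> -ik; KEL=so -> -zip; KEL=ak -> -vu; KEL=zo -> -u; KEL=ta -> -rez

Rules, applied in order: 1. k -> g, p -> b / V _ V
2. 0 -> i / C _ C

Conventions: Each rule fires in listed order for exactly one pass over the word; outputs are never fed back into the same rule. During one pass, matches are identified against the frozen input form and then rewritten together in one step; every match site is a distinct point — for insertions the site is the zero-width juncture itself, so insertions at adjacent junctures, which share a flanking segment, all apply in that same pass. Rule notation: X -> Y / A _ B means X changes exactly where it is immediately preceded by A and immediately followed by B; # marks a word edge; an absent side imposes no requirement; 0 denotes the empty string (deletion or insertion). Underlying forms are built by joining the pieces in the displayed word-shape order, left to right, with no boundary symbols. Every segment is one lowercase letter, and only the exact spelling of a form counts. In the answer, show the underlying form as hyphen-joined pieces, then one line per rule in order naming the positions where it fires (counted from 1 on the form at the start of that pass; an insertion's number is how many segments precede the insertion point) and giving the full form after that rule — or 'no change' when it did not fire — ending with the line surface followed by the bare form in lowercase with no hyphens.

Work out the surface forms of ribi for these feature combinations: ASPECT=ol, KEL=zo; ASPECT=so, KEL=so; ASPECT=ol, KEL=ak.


cell ASPECT=ol, KEL=zo:
underlying: ribi-ik-u
1. k -> g, p -> b / V _ V: fires at position(s) 6: ribiigu
2. 0 -> i / C _ C: no change
surface: ribiigu

cell ASPECT=so, KEL=so:
underlying: ribi-g-zip
1. k -> g, p -> b / V _ V: no change
2. 0 -> i / C _ C: inserts after position(s) 5: ribigizip
surface: ribigizip

cell ASPECT=ol, KEL=ak:
underlying: ribi-ik-vu
1. k -> g, p -> b / V _ V: no change
2. 0 -> i / C _ C: inserts after position(s) 6: ribiikivu
surface: ribiikivu


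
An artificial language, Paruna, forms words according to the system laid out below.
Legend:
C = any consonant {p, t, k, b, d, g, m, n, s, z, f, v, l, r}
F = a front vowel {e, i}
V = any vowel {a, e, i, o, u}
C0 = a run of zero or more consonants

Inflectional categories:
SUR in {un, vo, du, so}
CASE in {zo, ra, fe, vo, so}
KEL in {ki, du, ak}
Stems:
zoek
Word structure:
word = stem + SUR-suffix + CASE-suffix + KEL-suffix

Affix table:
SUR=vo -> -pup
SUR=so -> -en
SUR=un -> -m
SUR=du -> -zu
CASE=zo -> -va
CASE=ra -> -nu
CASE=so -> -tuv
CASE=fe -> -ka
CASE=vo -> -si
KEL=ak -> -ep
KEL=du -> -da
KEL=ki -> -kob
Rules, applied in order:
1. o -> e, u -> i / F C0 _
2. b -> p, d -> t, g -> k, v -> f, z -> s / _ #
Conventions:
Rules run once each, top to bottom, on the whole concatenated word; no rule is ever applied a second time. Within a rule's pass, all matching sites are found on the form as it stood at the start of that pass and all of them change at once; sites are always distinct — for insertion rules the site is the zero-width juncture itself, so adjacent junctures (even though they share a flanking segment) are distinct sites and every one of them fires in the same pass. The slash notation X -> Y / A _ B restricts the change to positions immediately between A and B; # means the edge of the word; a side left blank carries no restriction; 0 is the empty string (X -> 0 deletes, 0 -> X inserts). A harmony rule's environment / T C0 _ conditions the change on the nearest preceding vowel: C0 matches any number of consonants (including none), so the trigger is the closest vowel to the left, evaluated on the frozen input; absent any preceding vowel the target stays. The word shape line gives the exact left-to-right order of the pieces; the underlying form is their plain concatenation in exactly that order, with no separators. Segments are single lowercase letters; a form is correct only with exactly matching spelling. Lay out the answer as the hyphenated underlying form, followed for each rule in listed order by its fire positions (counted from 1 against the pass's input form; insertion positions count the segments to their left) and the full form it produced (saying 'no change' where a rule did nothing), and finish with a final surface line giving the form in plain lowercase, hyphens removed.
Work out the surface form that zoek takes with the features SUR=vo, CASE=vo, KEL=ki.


underlying: zoek-pup-si-kob
1. o -> e, u -> i / F C0 _: fires at position(s) 6, 11: zoekpipsikeb
2. b -> p, d -> t, g -> k, v -> f, z -> s / _ #: fires at position(s) 12: zoekpipsikep
surface: zoekpipsikep


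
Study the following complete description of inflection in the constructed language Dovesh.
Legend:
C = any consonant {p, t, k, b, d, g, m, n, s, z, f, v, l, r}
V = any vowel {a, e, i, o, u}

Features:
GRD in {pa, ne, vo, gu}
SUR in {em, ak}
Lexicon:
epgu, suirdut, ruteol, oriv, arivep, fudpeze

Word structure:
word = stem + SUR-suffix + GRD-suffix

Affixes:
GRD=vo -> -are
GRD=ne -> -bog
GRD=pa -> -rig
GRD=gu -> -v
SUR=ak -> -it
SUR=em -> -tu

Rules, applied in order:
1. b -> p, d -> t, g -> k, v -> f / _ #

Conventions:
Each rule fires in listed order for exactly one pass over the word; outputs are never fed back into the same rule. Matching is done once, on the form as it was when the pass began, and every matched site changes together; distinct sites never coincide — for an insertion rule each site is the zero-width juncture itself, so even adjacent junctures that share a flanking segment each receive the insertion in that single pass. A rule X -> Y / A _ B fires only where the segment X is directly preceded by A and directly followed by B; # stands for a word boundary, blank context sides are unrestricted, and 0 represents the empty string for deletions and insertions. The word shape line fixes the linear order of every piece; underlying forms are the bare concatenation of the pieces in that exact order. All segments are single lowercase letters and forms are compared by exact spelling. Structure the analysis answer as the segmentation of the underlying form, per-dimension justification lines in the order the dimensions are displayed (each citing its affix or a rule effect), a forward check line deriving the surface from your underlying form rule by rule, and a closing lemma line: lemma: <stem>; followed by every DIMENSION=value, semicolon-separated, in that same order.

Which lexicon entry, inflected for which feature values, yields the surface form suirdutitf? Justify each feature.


underlying: suirdut-it-v
GRD=gu - signalled by the affix -v
SUR=ak - signalled by the affix -it
check: suirdutitv -> suirdutitf
lemma: suirdut; GRD=gu; SUR=ak


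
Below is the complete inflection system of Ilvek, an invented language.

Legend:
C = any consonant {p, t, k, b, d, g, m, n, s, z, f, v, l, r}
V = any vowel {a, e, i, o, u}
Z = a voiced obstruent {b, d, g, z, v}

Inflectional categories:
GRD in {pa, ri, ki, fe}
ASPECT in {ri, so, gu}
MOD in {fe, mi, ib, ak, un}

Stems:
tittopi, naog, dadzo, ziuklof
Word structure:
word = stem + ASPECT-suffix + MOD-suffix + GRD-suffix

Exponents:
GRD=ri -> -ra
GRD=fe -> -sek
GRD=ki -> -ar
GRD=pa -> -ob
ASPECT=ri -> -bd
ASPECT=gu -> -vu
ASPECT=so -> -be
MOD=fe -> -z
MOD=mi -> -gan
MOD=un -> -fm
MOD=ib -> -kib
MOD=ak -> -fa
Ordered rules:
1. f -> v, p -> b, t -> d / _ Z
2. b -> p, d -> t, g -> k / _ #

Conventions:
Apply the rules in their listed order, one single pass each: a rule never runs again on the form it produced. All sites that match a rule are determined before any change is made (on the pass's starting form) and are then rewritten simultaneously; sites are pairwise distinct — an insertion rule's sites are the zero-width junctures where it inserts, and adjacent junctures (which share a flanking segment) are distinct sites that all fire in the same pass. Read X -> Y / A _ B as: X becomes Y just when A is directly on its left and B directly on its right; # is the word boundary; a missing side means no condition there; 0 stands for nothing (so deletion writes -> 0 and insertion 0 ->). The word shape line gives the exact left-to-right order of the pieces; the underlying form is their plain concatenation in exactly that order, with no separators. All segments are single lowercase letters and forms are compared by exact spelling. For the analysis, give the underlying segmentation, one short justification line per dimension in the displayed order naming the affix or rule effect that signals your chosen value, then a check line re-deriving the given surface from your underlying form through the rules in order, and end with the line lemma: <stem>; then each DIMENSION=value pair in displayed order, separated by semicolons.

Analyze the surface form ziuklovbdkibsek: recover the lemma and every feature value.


underlying: ziuklof-bd-kib-sek
GRD=fe - signalled by the affix -sek
ASPECT=ri - signalled by the affix -bd
MOD=ib - signalled by the affix -kib
check: ziuklofbdkibsek -> ziuklovbdkibsek -> ziuklovbdkibsek
lemma: ziuklof; GRD=fe; ASPECT=ri; MOD=ib
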